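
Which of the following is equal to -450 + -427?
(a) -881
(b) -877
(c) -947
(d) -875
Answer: b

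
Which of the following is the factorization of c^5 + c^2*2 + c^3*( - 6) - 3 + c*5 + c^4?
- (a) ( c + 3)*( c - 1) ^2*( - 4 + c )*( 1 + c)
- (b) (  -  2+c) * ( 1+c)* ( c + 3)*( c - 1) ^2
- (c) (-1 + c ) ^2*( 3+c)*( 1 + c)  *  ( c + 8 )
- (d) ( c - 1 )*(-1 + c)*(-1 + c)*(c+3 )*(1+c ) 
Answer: d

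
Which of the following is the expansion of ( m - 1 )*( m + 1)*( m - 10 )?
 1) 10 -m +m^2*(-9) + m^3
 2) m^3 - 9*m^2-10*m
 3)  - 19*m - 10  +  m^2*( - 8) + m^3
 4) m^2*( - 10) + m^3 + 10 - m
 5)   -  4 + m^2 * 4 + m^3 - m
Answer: 4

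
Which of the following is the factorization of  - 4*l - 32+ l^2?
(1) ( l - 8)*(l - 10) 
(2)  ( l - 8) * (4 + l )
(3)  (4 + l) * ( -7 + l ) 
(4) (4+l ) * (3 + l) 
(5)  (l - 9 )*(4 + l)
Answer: 2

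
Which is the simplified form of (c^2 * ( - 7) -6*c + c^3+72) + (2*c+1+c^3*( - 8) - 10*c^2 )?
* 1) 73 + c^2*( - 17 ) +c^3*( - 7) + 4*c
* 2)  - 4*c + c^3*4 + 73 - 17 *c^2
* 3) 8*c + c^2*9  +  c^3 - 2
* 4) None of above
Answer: 4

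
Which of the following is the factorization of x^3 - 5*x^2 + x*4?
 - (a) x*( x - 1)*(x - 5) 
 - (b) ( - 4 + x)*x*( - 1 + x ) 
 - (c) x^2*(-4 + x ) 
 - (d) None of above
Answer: b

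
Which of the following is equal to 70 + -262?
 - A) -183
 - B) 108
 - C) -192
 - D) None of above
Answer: C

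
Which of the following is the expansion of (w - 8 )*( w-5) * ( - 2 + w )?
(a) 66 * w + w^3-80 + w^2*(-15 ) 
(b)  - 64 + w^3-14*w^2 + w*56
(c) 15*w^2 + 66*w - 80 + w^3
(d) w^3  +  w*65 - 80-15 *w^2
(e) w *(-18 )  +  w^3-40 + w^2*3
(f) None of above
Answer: a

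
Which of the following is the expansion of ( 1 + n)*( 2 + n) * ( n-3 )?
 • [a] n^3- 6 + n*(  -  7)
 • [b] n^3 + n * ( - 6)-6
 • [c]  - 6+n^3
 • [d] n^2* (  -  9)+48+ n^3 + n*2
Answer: a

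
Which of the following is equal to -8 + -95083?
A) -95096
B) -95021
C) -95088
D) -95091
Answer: D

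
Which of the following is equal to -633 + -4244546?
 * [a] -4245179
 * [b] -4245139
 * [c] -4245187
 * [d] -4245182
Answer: a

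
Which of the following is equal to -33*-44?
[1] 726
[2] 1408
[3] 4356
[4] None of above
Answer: 4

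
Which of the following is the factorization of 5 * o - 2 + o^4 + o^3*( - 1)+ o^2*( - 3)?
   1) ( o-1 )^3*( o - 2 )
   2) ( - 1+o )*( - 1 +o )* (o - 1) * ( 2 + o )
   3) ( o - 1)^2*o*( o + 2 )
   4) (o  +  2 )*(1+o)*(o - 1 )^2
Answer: 2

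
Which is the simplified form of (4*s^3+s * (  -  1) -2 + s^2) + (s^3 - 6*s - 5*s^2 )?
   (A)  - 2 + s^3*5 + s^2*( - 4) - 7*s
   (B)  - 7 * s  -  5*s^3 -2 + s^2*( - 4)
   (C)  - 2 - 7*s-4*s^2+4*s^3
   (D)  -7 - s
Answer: A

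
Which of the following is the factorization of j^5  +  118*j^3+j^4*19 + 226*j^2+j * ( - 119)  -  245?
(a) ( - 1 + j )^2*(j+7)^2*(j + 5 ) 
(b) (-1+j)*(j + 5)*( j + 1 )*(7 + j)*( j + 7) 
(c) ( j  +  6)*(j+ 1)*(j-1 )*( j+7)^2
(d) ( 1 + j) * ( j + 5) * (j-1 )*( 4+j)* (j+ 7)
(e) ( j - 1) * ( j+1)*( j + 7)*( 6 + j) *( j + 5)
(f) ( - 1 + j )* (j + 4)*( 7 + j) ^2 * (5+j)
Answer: b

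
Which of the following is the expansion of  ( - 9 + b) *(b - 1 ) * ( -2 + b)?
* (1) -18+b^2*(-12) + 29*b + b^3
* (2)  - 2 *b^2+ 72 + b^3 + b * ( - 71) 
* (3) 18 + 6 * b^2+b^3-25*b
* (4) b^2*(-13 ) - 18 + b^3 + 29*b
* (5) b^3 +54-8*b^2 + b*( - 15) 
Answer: 1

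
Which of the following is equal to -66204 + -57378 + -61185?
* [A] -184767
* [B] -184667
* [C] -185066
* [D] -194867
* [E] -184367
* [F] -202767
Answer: A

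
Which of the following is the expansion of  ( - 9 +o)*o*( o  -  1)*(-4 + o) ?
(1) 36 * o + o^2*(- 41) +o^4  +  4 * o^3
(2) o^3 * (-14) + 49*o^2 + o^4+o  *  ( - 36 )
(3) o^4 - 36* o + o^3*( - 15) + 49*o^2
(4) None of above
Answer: 2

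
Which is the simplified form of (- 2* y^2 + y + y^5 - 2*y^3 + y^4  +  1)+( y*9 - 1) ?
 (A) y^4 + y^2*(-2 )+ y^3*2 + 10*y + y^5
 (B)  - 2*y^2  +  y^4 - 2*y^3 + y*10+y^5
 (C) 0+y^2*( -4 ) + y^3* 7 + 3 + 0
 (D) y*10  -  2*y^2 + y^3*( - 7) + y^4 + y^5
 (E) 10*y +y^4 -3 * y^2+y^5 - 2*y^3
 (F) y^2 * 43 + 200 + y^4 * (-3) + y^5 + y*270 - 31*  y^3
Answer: B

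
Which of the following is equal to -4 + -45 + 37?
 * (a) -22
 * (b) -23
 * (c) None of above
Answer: c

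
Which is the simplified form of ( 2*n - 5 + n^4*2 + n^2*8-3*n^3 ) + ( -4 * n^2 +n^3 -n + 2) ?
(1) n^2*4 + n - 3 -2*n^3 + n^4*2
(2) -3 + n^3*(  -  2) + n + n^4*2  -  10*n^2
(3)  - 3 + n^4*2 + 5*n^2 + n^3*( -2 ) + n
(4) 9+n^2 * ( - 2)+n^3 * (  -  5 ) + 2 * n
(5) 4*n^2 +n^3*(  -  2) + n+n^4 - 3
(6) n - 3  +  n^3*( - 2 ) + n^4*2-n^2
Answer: 1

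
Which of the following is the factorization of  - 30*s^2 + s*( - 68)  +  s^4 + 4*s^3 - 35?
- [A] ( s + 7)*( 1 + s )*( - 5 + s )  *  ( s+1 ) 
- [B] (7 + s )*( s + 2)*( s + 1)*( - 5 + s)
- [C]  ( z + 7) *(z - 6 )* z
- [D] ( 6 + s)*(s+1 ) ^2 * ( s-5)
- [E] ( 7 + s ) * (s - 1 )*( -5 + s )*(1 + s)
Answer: A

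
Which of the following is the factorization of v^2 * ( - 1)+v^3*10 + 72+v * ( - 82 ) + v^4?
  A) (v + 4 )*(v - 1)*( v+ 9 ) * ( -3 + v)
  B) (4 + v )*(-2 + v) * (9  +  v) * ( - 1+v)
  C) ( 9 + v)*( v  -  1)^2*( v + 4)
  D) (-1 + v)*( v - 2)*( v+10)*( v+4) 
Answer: B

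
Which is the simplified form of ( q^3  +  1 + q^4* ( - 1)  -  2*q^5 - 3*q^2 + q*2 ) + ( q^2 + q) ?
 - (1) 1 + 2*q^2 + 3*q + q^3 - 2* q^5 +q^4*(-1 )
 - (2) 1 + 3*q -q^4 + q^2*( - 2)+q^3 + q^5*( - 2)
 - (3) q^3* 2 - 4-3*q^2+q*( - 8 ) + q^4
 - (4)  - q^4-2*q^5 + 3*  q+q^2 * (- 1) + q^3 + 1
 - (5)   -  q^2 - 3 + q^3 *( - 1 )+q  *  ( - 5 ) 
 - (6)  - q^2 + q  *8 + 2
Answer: 2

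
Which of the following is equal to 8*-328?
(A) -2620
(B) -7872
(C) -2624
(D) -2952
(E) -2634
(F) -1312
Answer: C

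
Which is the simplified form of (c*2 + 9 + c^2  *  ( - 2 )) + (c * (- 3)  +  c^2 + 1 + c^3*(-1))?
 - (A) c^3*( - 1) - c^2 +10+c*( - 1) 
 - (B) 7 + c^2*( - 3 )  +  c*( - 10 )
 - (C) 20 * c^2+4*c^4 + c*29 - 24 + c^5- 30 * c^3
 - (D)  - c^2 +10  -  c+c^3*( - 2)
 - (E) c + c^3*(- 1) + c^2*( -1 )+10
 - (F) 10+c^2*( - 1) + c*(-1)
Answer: A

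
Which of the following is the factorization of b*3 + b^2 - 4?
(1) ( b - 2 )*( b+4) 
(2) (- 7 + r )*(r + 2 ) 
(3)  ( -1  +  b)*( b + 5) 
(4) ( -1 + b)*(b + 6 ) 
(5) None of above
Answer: 5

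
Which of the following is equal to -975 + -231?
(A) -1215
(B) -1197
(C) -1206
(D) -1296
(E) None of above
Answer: C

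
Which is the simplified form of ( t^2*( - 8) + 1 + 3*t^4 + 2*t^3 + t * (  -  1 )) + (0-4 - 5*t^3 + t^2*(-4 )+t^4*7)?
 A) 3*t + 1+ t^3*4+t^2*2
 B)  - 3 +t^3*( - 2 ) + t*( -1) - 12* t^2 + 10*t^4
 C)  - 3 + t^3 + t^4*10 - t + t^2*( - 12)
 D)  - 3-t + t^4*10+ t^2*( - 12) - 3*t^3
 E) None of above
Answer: D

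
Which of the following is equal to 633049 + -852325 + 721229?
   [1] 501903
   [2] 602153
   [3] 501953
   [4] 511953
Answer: 3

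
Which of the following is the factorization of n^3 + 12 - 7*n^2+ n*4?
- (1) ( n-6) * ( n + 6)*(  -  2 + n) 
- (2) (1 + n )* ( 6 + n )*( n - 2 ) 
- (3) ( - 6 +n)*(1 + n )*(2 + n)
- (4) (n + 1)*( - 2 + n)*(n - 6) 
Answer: 4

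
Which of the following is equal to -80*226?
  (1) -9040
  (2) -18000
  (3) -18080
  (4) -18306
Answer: 3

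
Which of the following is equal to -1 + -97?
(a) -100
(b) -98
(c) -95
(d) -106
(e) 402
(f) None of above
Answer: b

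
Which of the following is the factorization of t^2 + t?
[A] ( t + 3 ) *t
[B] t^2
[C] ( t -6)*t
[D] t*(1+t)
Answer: D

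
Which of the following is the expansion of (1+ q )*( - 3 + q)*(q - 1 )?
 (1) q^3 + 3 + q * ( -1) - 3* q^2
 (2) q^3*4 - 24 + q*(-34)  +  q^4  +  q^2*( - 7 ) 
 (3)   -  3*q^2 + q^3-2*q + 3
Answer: 1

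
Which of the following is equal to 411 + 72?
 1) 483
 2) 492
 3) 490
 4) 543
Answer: 1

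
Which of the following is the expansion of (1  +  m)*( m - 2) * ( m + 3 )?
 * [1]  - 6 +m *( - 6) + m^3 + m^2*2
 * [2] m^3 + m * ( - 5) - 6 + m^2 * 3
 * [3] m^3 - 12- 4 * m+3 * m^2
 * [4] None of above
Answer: 4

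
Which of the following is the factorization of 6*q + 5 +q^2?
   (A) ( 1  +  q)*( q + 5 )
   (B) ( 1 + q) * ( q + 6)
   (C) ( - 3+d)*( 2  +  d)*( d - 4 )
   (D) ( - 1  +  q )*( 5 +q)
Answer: A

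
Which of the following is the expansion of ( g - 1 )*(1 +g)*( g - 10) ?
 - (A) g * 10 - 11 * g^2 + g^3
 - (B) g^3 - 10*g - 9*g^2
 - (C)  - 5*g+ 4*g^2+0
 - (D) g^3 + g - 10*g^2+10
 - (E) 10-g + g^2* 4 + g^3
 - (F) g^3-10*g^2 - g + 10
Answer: F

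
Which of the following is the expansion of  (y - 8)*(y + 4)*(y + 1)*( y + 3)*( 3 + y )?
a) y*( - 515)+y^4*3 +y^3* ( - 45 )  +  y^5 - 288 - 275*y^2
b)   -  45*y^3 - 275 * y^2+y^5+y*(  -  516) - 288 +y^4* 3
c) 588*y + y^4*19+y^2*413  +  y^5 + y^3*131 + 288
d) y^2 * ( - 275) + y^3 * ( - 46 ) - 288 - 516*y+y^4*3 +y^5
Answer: b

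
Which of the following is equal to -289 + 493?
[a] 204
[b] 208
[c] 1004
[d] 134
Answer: a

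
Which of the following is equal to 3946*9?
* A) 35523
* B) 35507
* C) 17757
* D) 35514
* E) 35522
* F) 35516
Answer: D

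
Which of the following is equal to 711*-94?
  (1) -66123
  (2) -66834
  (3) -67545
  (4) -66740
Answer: 2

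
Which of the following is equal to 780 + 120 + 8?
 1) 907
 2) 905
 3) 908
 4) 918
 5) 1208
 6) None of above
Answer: 3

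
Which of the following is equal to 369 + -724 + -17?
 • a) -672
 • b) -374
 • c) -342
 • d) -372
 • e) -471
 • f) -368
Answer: d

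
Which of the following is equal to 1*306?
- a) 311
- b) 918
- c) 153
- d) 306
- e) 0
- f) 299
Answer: d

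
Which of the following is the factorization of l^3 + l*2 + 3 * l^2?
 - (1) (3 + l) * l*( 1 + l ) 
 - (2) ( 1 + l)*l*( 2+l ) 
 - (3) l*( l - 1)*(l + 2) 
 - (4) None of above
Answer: 2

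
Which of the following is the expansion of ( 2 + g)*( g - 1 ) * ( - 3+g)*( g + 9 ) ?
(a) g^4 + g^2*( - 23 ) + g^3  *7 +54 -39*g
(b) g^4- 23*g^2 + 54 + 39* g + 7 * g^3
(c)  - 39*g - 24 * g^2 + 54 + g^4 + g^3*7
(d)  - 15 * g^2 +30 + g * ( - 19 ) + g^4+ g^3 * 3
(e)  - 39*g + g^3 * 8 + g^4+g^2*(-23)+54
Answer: a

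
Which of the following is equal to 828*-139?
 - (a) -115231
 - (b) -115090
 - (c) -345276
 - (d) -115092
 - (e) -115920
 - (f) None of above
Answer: d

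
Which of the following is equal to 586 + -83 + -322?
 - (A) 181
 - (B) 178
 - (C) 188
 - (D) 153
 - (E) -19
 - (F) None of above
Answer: A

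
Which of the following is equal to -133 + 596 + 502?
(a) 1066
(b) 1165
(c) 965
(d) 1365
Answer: c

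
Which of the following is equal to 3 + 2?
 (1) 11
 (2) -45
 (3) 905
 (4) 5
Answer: 4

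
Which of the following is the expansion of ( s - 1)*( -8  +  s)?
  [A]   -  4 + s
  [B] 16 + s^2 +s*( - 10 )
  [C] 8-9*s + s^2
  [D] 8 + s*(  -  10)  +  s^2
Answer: C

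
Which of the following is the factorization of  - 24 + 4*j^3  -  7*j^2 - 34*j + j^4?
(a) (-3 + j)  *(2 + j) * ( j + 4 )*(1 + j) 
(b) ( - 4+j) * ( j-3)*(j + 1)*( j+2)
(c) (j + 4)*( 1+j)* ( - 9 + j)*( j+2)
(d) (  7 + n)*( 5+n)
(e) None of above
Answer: a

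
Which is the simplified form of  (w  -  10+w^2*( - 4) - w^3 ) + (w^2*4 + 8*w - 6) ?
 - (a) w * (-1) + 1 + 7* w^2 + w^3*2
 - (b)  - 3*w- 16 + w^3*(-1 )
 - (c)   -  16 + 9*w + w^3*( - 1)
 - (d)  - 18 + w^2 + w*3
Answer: c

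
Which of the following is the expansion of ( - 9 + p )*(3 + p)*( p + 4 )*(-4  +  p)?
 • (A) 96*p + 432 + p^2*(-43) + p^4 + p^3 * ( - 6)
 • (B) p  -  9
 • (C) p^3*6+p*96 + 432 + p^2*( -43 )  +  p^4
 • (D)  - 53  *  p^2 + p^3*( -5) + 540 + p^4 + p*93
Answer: A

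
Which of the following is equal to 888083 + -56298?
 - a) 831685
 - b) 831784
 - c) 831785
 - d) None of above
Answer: c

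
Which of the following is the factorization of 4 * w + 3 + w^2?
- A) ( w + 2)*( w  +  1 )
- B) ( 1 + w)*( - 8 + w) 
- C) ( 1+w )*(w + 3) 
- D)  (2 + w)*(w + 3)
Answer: C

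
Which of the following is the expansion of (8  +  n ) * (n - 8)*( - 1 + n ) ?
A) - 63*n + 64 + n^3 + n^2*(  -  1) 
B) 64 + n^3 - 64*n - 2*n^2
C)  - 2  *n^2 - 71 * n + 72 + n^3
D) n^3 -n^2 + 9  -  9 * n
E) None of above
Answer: E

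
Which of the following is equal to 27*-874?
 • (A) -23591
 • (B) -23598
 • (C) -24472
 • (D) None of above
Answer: B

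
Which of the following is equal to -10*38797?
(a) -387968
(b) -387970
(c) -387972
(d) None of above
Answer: b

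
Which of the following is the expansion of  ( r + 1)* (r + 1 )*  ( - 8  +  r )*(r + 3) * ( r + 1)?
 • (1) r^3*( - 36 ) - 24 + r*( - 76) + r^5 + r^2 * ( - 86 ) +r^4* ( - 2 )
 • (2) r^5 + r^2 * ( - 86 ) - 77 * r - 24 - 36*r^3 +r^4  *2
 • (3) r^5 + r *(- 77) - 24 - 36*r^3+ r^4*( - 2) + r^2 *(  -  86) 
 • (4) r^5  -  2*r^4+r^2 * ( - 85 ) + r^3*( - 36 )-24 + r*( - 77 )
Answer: 3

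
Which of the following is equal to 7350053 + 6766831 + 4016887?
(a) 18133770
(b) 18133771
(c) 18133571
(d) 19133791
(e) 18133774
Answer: b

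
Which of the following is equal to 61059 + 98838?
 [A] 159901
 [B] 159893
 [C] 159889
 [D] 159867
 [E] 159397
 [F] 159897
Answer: F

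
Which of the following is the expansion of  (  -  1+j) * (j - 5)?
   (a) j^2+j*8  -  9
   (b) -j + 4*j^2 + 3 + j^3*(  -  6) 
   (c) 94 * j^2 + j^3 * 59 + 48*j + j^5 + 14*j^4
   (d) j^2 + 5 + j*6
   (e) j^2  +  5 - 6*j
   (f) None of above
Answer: e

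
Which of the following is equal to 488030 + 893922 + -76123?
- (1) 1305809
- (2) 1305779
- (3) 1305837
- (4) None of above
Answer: 4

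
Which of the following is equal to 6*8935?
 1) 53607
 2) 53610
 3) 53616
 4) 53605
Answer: 2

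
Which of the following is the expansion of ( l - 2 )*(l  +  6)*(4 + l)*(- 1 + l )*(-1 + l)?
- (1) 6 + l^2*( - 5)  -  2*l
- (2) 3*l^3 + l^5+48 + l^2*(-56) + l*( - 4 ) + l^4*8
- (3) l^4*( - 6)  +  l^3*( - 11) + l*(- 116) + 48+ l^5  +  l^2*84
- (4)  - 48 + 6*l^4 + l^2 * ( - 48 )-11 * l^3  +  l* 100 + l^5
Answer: 4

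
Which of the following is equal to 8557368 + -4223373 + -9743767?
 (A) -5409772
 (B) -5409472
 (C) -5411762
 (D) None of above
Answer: A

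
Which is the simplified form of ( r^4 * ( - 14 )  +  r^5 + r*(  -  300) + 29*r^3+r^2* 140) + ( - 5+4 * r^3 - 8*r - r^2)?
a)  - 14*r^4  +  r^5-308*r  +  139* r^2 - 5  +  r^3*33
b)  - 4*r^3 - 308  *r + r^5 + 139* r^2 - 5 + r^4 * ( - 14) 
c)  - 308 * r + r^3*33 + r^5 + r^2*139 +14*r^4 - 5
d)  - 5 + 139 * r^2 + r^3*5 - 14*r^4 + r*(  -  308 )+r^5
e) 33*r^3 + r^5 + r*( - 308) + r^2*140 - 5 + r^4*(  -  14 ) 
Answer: a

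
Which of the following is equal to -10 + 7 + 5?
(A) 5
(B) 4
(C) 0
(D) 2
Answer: D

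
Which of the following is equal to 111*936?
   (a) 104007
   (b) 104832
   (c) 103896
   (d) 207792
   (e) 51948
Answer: c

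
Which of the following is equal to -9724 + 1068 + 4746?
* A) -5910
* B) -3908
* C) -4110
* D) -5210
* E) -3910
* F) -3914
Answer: E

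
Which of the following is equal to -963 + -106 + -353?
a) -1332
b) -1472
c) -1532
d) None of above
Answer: d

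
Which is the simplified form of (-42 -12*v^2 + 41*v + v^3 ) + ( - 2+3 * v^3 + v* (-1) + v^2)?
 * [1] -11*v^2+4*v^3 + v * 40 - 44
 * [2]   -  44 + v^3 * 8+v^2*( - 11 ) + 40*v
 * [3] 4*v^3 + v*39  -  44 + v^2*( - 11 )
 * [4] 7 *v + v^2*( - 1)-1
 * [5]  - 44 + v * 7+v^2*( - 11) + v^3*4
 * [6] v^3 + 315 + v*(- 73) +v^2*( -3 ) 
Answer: 1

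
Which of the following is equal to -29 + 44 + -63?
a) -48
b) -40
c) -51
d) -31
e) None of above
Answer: a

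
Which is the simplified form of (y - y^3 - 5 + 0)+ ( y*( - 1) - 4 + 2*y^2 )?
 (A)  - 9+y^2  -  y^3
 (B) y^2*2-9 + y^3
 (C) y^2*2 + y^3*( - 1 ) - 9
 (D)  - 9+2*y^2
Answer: C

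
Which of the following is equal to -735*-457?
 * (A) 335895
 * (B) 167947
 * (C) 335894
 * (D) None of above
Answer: A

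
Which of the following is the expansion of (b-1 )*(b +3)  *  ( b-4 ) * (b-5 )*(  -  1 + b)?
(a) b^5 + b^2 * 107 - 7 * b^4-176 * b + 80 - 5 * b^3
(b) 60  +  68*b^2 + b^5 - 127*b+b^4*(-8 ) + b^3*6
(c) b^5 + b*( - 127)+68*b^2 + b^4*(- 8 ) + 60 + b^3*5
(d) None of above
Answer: b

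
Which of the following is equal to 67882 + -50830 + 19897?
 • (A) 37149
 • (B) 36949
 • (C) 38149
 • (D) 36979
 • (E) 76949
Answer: B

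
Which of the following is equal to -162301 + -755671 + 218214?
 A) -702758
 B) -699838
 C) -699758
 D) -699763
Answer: C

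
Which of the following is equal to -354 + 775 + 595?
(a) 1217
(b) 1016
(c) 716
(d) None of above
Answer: b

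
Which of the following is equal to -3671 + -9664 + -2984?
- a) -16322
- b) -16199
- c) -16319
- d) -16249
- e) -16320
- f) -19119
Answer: c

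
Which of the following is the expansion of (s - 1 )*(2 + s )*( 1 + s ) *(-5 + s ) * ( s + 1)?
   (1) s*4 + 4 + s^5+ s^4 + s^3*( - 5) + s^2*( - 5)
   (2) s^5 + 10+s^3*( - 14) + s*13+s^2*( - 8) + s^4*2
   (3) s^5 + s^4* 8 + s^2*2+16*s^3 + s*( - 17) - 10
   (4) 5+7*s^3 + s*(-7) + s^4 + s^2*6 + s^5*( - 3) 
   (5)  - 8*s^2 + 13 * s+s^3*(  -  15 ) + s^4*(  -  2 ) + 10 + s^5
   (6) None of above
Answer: 6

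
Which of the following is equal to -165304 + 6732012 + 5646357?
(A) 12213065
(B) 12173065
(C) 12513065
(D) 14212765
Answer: A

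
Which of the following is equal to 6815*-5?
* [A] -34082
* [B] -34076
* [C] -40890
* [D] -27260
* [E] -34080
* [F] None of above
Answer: F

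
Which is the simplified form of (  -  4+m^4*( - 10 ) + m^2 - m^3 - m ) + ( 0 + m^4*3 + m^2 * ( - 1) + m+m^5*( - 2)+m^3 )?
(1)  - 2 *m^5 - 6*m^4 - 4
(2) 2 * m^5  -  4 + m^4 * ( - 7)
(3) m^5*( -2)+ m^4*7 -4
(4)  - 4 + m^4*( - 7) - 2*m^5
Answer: 4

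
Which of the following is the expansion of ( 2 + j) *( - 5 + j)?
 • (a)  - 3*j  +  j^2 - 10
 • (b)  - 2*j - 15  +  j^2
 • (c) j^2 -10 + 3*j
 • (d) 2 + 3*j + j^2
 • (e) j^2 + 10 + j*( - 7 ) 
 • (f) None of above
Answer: a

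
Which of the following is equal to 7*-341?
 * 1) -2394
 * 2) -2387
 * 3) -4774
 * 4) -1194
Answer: 2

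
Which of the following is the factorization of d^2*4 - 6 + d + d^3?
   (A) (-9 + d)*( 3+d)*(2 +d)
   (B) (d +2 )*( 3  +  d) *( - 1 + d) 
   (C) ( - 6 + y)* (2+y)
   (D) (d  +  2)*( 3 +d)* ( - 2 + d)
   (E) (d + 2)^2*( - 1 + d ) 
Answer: B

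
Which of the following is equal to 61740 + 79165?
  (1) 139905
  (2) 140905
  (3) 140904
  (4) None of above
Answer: 2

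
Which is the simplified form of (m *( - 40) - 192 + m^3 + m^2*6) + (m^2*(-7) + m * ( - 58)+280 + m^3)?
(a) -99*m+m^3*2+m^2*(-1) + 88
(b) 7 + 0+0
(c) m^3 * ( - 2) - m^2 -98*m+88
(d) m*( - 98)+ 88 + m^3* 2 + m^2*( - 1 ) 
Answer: d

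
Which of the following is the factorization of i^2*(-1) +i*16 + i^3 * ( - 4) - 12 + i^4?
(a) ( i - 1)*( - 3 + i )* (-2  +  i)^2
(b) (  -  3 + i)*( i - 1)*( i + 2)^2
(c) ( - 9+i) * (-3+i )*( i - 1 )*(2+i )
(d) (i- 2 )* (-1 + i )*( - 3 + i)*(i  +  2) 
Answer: d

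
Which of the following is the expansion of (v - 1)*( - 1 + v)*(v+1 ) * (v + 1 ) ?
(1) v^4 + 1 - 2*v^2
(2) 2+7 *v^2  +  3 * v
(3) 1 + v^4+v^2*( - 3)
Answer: 1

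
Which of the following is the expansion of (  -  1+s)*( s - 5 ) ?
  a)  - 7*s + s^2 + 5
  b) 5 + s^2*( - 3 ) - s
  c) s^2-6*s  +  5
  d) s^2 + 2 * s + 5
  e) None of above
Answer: c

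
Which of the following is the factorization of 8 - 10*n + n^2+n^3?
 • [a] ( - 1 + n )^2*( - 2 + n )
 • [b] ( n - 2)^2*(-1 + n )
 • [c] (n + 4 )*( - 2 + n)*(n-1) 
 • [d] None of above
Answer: c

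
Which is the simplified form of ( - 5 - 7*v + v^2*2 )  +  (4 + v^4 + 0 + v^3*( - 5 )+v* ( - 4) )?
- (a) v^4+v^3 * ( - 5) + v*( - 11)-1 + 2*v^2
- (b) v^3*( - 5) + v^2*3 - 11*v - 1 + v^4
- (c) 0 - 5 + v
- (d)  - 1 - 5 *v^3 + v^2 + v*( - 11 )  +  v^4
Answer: a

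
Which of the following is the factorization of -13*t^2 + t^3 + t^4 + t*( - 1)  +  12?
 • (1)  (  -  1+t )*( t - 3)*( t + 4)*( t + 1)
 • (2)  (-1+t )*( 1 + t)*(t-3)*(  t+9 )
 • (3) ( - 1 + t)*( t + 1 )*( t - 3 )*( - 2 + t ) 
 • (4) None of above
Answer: 1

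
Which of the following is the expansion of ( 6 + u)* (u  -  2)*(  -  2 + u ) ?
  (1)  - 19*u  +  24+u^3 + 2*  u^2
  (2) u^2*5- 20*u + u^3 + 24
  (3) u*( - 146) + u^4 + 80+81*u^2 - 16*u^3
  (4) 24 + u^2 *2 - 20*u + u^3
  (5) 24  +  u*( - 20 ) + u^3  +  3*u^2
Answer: 4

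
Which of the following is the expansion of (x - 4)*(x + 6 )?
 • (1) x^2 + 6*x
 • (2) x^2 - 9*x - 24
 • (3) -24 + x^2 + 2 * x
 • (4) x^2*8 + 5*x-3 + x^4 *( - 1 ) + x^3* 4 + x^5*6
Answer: 3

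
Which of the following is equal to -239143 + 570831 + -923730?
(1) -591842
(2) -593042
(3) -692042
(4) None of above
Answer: 4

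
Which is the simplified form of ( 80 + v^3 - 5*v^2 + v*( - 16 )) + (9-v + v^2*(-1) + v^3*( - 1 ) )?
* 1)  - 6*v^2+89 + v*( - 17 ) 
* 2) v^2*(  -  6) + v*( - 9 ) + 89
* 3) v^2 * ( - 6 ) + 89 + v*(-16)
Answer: 1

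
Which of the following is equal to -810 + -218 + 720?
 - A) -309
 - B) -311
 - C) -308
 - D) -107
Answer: C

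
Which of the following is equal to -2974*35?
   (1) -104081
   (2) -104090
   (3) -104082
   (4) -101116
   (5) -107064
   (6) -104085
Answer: 2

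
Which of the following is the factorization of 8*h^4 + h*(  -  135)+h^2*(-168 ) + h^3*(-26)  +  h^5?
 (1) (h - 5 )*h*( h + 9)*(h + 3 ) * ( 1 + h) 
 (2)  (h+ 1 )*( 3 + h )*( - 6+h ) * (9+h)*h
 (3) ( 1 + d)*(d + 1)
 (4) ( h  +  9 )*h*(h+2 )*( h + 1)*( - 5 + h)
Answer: 1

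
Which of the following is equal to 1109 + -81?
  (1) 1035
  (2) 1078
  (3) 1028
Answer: 3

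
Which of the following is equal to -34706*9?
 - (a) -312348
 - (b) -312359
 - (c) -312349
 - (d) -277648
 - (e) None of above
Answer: e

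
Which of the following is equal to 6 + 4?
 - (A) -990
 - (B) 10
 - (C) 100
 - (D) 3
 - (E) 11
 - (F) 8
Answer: B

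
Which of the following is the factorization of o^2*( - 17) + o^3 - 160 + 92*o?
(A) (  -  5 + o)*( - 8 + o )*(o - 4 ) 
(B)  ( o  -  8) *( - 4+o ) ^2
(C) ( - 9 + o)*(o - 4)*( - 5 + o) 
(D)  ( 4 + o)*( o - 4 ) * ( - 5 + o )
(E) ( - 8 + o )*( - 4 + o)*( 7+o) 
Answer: A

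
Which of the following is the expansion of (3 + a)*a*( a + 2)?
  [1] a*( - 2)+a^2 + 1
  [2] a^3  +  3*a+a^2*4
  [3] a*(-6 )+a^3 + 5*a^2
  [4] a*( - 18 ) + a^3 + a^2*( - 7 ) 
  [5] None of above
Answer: 5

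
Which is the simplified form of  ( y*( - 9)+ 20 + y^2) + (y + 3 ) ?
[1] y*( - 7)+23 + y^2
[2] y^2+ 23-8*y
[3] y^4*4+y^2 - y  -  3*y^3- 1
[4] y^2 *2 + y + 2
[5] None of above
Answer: 2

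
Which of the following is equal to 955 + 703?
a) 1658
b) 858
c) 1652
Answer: a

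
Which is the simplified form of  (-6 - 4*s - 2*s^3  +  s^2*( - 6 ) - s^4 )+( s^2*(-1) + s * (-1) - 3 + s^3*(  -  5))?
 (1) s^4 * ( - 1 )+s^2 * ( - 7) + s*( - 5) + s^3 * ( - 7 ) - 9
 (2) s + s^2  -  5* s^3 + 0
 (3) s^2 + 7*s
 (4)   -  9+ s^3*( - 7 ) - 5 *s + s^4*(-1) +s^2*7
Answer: 1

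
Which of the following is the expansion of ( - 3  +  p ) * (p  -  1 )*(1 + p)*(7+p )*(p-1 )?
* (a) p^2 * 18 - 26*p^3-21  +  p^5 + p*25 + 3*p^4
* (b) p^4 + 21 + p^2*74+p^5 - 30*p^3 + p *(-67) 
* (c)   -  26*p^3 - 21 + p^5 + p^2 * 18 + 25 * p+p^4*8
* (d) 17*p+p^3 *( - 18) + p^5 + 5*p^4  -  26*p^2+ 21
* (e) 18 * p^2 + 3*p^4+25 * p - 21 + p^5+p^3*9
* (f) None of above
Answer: a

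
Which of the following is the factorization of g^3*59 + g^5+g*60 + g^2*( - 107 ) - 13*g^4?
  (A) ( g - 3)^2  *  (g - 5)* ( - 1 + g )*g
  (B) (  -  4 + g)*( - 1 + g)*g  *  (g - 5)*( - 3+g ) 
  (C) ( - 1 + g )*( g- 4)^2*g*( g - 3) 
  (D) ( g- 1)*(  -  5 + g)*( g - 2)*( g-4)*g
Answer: B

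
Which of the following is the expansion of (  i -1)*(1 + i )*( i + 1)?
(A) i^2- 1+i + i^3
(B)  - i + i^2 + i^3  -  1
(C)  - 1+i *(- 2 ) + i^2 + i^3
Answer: B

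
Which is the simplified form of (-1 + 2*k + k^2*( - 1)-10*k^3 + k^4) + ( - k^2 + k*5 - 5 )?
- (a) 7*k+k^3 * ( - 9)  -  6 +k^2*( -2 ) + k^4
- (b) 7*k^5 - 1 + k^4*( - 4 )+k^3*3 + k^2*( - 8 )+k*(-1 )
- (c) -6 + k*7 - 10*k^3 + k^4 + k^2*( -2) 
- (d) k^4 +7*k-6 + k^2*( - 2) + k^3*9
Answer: c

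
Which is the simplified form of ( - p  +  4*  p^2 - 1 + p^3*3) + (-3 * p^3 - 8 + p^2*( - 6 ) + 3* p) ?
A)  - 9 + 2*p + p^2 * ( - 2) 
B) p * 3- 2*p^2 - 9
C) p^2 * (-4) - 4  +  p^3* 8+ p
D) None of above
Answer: A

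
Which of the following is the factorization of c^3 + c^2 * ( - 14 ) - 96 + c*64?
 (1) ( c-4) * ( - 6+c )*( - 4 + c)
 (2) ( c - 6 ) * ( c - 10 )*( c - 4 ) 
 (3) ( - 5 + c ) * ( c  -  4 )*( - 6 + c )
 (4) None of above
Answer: 1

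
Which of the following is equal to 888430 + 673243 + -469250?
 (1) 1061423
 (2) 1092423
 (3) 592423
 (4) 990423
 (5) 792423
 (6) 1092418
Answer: 2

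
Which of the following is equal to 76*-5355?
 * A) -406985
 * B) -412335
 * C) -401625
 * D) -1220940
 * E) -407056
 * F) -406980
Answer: F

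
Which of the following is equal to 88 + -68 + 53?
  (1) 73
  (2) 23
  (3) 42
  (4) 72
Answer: 1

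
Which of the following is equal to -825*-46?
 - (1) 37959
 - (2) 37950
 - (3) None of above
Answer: 2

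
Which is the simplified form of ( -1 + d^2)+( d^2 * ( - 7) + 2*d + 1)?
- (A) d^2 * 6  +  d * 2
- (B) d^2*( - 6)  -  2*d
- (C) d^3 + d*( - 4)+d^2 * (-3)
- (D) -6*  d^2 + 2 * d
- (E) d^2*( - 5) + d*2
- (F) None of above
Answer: D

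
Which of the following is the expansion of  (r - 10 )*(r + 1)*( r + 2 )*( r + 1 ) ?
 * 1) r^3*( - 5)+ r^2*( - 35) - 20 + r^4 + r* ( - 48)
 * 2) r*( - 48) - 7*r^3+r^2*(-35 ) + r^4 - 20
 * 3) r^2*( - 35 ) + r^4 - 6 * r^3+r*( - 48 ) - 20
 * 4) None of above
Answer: 3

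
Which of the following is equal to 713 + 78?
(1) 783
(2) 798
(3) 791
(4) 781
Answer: 3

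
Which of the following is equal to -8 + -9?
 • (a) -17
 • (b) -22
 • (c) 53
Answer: a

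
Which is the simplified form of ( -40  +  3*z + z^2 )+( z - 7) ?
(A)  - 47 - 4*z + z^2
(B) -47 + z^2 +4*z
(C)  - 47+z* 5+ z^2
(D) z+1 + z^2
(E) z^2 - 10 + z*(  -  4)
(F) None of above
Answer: B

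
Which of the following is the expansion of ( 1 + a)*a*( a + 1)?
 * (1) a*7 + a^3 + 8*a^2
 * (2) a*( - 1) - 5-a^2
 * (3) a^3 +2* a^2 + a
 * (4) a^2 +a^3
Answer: 3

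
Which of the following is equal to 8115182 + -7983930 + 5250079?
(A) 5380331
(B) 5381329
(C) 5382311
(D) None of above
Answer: D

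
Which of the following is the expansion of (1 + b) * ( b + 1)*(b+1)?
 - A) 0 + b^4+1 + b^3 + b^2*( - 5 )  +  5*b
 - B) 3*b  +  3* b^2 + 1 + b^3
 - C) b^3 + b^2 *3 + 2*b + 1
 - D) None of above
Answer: B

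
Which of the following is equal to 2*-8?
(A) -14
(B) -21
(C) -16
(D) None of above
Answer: C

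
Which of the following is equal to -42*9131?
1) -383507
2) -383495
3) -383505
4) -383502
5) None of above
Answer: 4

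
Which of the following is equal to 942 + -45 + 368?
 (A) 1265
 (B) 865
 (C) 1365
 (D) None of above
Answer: A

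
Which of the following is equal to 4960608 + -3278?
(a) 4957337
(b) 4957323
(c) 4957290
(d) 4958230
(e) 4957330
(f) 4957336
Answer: e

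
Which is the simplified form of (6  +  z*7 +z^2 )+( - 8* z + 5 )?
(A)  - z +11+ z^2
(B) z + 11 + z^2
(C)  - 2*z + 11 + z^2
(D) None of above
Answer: A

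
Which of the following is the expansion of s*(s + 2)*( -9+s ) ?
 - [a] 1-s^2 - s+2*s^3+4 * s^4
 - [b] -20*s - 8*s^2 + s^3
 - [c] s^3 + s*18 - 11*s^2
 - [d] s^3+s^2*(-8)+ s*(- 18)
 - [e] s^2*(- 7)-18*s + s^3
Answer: e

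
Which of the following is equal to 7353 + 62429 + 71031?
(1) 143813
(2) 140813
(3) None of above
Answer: 2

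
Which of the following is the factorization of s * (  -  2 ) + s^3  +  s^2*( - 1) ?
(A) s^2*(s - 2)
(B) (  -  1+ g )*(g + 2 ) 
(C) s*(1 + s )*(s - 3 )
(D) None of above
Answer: D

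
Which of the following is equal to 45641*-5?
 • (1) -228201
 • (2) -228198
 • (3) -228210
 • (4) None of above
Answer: 4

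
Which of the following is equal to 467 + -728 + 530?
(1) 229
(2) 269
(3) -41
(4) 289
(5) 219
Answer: 2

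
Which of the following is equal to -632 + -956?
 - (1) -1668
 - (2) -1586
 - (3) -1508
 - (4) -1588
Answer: 4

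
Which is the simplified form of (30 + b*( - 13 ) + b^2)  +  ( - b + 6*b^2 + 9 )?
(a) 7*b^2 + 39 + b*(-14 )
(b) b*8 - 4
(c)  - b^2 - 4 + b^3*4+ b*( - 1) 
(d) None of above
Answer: a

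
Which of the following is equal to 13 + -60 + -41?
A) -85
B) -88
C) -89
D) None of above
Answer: B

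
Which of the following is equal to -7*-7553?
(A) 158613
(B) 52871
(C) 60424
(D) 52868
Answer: B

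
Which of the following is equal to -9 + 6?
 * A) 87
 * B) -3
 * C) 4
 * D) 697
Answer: B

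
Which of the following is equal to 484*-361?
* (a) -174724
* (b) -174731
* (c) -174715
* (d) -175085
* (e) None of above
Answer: a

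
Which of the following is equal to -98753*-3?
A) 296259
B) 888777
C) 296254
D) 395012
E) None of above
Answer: A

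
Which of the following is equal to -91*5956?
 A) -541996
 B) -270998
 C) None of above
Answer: A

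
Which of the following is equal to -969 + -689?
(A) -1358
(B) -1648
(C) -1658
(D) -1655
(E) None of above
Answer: C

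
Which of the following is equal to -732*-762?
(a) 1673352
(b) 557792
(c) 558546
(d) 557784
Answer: d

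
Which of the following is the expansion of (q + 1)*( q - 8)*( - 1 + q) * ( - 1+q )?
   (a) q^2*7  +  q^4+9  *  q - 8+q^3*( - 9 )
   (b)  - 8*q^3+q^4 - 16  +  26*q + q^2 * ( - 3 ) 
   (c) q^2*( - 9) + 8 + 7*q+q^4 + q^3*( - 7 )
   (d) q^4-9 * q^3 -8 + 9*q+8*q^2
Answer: a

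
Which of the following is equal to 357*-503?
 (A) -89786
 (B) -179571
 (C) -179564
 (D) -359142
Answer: B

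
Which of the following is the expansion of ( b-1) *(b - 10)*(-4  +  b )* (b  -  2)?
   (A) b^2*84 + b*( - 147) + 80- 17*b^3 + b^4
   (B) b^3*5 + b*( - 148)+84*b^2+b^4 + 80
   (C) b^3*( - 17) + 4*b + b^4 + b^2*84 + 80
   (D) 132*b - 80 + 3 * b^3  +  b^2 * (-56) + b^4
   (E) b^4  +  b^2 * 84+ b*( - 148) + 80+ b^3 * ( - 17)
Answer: E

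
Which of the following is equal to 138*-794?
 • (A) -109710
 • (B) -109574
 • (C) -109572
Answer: C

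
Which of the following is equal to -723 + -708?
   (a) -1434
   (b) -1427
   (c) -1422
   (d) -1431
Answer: d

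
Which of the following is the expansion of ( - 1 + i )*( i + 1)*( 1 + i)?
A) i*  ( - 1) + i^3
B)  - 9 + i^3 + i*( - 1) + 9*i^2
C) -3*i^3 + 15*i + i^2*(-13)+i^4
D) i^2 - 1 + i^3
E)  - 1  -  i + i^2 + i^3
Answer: E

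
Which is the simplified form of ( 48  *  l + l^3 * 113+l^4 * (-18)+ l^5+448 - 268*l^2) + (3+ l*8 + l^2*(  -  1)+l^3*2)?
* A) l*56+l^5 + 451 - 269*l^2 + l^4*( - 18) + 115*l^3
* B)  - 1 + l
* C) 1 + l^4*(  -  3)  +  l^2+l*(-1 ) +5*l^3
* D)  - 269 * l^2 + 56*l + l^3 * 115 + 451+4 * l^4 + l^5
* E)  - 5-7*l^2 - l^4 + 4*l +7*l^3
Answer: A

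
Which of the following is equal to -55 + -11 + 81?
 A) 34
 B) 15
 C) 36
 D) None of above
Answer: B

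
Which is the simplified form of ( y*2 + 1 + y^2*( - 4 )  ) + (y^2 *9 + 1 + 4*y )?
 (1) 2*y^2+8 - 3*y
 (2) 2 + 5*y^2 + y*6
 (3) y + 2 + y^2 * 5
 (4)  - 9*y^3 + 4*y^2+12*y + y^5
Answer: 2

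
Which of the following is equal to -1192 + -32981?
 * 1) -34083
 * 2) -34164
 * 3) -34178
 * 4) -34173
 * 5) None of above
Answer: 4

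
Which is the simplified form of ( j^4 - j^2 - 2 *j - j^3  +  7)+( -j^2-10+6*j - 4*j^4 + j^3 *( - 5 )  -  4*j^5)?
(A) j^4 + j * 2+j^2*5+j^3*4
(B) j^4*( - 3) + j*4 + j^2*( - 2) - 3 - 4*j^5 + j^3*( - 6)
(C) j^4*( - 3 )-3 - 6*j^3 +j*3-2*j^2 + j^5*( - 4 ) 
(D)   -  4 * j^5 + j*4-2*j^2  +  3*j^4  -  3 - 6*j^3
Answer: B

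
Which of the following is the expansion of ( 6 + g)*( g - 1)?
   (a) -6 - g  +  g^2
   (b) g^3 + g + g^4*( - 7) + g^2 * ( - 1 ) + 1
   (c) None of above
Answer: c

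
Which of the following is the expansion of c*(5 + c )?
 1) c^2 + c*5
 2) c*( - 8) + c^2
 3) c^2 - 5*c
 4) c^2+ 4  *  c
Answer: 1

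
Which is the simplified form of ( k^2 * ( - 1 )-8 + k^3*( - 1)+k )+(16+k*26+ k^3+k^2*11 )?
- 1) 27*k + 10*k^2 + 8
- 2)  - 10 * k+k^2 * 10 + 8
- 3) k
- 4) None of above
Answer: 1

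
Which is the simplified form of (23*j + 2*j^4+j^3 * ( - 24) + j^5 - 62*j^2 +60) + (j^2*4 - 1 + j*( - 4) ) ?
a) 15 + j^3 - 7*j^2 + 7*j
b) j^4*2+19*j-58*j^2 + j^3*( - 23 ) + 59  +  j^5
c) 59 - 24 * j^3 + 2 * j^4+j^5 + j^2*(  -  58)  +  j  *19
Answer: c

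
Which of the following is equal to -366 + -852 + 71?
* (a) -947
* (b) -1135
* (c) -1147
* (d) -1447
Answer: c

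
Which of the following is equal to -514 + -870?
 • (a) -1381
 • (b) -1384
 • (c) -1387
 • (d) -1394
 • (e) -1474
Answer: b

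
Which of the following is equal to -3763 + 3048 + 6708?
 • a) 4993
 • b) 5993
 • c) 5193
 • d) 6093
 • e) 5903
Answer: b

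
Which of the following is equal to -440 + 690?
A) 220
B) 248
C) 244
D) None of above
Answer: D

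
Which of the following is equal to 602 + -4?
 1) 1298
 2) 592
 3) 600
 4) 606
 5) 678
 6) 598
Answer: 6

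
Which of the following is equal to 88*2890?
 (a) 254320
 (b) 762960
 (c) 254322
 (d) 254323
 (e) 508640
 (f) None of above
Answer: a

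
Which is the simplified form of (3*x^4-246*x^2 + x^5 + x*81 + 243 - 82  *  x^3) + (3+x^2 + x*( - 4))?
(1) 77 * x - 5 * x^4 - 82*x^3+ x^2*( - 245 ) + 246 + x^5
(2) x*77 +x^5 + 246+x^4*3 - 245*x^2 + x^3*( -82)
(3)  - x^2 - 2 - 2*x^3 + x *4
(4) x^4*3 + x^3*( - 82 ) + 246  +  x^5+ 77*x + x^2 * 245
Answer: 2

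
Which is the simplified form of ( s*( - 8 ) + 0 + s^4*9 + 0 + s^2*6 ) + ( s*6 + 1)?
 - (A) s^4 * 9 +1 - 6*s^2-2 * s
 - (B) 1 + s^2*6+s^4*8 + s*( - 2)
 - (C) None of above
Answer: C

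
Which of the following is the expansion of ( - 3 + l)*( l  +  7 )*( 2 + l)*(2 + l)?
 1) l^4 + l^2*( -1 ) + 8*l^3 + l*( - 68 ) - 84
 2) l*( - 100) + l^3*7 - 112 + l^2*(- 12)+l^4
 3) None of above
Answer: 1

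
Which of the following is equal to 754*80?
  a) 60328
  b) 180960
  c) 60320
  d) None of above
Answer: c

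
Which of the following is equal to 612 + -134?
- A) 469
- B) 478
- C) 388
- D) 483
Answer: B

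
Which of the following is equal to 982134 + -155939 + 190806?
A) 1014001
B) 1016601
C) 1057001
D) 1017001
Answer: D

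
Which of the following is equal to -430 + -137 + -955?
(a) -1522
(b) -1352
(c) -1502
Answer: a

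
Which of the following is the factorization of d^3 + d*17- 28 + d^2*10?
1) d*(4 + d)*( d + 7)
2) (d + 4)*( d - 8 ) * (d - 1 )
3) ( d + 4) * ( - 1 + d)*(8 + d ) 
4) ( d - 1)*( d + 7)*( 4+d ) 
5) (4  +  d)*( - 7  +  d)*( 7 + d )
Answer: 4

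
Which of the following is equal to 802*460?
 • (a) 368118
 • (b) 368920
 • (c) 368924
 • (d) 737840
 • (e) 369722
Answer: b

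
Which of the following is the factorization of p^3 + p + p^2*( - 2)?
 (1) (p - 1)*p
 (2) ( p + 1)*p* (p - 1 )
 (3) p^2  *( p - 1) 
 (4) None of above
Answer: 4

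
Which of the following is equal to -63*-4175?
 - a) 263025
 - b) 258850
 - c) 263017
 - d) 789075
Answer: a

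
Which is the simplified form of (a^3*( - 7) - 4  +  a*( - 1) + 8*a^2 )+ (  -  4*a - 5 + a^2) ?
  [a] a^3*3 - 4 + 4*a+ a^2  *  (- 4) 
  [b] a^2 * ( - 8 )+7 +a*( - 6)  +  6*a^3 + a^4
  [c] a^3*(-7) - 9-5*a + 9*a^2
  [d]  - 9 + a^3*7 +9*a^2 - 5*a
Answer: c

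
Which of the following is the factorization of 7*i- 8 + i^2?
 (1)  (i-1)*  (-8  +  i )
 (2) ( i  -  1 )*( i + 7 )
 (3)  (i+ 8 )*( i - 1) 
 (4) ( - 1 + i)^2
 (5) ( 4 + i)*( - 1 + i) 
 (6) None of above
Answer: 3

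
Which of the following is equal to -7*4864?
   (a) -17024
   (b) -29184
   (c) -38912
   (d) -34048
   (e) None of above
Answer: d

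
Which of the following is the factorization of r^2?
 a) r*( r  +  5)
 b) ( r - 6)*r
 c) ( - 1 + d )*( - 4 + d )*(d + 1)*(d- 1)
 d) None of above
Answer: d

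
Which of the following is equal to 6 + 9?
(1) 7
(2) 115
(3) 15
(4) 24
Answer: 3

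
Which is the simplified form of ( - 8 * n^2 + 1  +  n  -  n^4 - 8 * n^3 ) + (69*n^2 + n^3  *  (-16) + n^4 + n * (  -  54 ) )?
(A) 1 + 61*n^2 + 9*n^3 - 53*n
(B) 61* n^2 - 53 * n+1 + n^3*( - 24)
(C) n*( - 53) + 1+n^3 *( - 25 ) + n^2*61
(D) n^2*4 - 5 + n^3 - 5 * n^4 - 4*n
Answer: B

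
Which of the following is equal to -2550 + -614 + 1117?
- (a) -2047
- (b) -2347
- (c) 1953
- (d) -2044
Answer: a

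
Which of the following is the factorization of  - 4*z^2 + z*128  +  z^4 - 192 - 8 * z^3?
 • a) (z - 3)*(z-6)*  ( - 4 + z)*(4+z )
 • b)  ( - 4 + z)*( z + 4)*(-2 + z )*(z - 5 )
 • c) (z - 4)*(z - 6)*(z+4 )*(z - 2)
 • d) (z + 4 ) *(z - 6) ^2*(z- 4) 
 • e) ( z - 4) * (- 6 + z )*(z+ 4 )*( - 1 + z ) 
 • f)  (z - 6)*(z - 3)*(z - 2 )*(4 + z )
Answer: c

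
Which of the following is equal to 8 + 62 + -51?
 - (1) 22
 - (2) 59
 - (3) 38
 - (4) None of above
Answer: 4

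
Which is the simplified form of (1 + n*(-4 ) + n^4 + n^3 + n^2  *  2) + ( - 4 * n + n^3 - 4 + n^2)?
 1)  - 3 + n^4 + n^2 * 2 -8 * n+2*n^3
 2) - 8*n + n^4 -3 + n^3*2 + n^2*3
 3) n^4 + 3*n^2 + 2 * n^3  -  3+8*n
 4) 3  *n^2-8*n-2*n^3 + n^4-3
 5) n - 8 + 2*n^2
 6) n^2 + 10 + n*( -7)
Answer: 2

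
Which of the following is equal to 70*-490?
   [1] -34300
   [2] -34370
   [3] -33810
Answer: 1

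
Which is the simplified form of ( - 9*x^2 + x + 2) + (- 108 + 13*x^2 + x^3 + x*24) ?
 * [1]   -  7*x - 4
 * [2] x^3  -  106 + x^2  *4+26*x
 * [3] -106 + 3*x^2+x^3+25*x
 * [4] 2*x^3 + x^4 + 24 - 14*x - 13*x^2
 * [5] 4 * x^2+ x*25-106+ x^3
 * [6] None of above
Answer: 5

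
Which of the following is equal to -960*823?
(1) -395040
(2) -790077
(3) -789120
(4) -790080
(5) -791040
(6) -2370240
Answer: 4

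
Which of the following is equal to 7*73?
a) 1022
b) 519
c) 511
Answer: c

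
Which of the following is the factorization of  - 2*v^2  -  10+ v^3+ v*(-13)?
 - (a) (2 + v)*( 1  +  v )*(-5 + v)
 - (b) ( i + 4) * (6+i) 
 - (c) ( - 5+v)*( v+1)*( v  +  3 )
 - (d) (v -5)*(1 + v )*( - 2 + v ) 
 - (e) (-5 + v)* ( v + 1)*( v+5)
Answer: a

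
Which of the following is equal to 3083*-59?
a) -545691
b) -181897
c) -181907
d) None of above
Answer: b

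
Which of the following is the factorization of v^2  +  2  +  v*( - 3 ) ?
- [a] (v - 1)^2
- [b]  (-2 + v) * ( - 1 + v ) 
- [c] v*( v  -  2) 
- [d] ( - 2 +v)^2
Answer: b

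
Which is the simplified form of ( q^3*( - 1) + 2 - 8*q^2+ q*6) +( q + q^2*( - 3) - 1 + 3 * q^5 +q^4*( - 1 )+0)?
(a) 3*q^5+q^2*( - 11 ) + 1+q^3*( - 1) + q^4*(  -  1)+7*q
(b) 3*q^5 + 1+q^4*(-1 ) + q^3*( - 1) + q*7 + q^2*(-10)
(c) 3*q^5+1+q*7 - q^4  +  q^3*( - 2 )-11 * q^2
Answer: a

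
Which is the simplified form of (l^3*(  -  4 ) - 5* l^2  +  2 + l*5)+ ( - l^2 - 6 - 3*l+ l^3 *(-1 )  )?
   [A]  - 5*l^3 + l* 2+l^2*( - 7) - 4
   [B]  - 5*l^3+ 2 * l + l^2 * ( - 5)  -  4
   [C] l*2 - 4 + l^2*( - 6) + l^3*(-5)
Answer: C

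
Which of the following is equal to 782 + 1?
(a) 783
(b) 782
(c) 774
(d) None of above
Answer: a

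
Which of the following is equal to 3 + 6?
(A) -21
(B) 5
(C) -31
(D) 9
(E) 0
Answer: D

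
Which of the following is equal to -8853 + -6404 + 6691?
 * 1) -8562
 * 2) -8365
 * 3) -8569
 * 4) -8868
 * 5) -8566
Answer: 5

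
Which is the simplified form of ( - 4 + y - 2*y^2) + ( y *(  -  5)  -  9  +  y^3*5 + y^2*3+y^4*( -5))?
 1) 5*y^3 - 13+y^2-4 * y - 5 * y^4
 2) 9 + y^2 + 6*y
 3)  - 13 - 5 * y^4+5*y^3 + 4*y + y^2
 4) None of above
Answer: 1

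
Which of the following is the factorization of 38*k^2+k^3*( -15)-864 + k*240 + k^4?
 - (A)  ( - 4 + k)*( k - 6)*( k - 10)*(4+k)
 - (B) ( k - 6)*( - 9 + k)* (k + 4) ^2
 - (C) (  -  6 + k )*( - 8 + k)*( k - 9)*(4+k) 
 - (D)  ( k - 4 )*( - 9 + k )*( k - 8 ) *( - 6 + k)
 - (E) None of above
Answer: E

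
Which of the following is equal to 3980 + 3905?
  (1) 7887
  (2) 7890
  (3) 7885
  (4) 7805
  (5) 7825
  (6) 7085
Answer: 3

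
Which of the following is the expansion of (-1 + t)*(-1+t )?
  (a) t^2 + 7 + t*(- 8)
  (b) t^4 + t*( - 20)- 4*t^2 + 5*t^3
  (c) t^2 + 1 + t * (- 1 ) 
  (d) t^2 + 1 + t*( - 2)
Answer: d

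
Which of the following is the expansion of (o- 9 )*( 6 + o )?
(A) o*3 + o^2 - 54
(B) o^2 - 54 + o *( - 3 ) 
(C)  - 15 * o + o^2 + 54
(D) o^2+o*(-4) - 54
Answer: B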